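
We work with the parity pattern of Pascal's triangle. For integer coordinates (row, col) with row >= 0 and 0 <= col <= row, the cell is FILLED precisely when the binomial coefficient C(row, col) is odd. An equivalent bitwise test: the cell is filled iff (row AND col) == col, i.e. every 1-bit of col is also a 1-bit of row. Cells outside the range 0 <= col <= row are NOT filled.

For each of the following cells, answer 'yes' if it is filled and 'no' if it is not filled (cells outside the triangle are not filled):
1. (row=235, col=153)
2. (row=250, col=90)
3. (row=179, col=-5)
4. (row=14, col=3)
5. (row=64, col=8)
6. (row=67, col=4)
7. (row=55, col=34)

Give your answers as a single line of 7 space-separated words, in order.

Answer: no yes no no no no yes

Derivation:
(235,153): row=0b11101011, col=0b10011001, row AND col = 0b10001001 = 137; 137 != 153 -> empty
(250,90): row=0b11111010, col=0b1011010, row AND col = 0b1011010 = 90; 90 == 90 -> filled
(179,-5): col outside [0, 179] -> not filled
(14,3): row=0b1110, col=0b11, row AND col = 0b10 = 2; 2 != 3 -> empty
(64,8): row=0b1000000, col=0b1000, row AND col = 0b0 = 0; 0 != 8 -> empty
(67,4): row=0b1000011, col=0b100, row AND col = 0b0 = 0; 0 != 4 -> empty
(55,34): row=0b110111, col=0b100010, row AND col = 0b100010 = 34; 34 == 34 -> filled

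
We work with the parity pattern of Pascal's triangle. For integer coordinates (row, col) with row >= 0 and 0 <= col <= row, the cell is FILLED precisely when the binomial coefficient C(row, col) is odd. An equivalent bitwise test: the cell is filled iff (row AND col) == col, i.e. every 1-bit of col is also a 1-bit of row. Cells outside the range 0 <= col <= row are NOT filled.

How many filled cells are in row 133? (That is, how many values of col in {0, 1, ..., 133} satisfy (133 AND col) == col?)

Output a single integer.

Answer: 8

Derivation:
133 in binary = 10000101
popcount(133) = number of 1-bits in 10000101 = 3
A col c satisfies (133 AND c) == c iff every set bit of c is also set in 133; each of the 3 set bits of 133 can independently be on or off in c.
count = 2^3 = 8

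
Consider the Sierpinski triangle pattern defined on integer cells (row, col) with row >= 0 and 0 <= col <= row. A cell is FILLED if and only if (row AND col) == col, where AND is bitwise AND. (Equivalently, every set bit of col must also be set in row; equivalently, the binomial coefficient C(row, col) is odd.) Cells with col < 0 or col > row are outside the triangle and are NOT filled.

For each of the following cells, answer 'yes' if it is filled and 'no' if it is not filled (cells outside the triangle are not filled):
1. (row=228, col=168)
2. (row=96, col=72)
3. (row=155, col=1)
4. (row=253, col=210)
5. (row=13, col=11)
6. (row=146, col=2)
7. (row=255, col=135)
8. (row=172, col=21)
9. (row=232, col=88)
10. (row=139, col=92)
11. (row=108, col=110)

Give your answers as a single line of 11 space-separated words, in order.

Answer: no no yes no no yes yes no no no no

Derivation:
(228,168): row=0b11100100, col=0b10101000, row AND col = 0b10100000 = 160; 160 != 168 -> empty
(96,72): row=0b1100000, col=0b1001000, row AND col = 0b1000000 = 64; 64 != 72 -> empty
(155,1): row=0b10011011, col=0b1, row AND col = 0b1 = 1; 1 == 1 -> filled
(253,210): row=0b11111101, col=0b11010010, row AND col = 0b11010000 = 208; 208 != 210 -> empty
(13,11): row=0b1101, col=0b1011, row AND col = 0b1001 = 9; 9 != 11 -> empty
(146,2): row=0b10010010, col=0b10, row AND col = 0b10 = 2; 2 == 2 -> filled
(255,135): row=0b11111111, col=0b10000111, row AND col = 0b10000111 = 135; 135 == 135 -> filled
(172,21): row=0b10101100, col=0b10101, row AND col = 0b100 = 4; 4 != 21 -> empty
(232,88): row=0b11101000, col=0b1011000, row AND col = 0b1001000 = 72; 72 != 88 -> empty
(139,92): row=0b10001011, col=0b1011100, row AND col = 0b1000 = 8; 8 != 92 -> empty
(108,110): col outside [0, 108] -> not filled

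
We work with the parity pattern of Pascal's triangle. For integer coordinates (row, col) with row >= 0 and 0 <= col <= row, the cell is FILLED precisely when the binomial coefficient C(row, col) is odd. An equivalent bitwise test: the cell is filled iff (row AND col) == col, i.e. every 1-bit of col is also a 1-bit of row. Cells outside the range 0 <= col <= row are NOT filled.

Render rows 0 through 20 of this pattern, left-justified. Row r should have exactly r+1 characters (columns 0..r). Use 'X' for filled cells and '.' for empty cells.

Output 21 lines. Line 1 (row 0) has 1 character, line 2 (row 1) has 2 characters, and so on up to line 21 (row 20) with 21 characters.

Answer: X
XX
X.X
XXXX
X...X
XX..XX
X.X.X.X
XXXXXXXX
X.......X
XX......XX
X.X.....X.X
XXXX....XXXX
X...X...X...X
XX..XX..XX..XX
X.X.X.X.X.X.X.X
XXXXXXXXXXXXXXXX
X...............X
XX..............XX
X.X.............X.X
XXXX............XXXX
X...X...........X...X

Derivation:
r0=0: X
r1=1: XX
r2=10: X.X
r3=11: XXXX
r4=100: X...X
r5=101: XX..XX
r6=110: X.X.X.X
r7=111: XXXXXXXX
r8=1000: X.......X
r9=1001: XX......XX
r10=1010: X.X.....X.X
r11=1011: XXXX....XXXX
r12=1100: X...X...X...X
r13=1101: XX..XX..XX..XX
r14=1110: X.X.X.X.X.X.X.X
r15=1111: XXXXXXXXXXXXXXXX
r16=10000: X...............X
r17=10001: XX..............XX
r18=10010: X.X.............X.X
r19=10011: XXXX............XXXX
r20=10100: X...X...........X...X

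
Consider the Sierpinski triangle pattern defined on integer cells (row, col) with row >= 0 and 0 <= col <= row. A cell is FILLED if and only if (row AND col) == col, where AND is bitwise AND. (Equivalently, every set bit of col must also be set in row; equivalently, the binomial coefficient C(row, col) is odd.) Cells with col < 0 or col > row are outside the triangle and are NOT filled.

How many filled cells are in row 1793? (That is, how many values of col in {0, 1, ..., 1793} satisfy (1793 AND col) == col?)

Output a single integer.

Answer: 16

Derivation:
1793 in binary = 11100000001
popcount(1793) = number of 1-bits in 11100000001 = 4
A col c satisfies (1793 AND c) == c iff every set bit of c is also set in 1793; each of the 4 set bits of 1793 can independently be on or off in c.
count = 2^4 = 16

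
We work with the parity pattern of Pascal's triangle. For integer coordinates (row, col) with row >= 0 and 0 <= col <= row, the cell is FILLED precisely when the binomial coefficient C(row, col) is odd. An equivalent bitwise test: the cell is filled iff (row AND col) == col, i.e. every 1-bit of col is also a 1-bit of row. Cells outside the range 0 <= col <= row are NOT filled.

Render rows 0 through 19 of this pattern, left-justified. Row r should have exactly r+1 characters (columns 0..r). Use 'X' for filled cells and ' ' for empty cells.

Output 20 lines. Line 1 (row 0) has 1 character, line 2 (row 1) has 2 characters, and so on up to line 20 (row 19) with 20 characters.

Answer: X
XX
X X
XXXX
X   X
XX  XX
X X X X
XXXXXXXX
X       X
XX      XX
X X     X X
XXXX    XXXX
X   X   X   X
XX  XX  XX  XX
X X X X X X X X
XXXXXXXXXXXXXXXX
X               X
XX              XX
X X             X X
XXXX            XXXX

Derivation:
r0=0: X
r1=1: XX
r2=10: X X
r3=11: XXXX
r4=100: X   X
r5=101: XX  XX
r6=110: X X X X
r7=111: XXXXXXXX
r8=1000: X       X
r9=1001: XX      XX
r10=1010: X X     X X
r11=1011: XXXX    XXXX
r12=1100: X   X   X   X
r13=1101: XX  XX  XX  XX
r14=1110: X X X X X X X X
r15=1111: XXXXXXXXXXXXXXXX
r16=10000: X               X
r17=10001: XX              XX
r18=10010: X X             X X
r19=10011: XXXX            XXXX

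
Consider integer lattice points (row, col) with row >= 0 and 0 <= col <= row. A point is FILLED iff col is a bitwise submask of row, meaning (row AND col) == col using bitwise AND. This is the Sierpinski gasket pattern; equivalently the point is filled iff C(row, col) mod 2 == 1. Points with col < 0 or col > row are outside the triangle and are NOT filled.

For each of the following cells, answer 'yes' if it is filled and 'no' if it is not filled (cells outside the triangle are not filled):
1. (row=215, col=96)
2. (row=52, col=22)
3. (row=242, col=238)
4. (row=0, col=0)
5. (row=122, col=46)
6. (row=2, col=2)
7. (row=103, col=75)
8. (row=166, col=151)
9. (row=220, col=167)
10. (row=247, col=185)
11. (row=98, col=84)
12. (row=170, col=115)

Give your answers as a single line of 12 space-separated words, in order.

Answer: no no no yes no yes no no no no no no

Derivation:
(215,96): row=0b11010111, col=0b1100000, row AND col = 0b1000000 = 64; 64 != 96 -> empty
(52,22): row=0b110100, col=0b10110, row AND col = 0b10100 = 20; 20 != 22 -> empty
(242,238): row=0b11110010, col=0b11101110, row AND col = 0b11100010 = 226; 226 != 238 -> empty
(0,0): row=0b0, col=0b0, row AND col = 0b0 = 0; 0 == 0 -> filled
(122,46): row=0b1111010, col=0b101110, row AND col = 0b101010 = 42; 42 != 46 -> empty
(2,2): row=0b10, col=0b10, row AND col = 0b10 = 2; 2 == 2 -> filled
(103,75): row=0b1100111, col=0b1001011, row AND col = 0b1000011 = 67; 67 != 75 -> empty
(166,151): row=0b10100110, col=0b10010111, row AND col = 0b10000110 = 134; 134 != 151 -> empty
(220,167): row=0b11011100, col=0b10100111, row AND col = 0b10000100 = 132; 132 != 167 -> empty
(247,185): row=0b11110111, col=0b10111001, row AND col = 0b10110001 = 177; 177 != 185 -> empty
(98,84): row=0b1100010, col=0b1010100, row AND col = 0b1000000 = 64; 64 != 84 -> empty
(170,115): row=0b10101010, col=0b1110011, row AND col = 0b100010 = 34; 34 != 115 -> empty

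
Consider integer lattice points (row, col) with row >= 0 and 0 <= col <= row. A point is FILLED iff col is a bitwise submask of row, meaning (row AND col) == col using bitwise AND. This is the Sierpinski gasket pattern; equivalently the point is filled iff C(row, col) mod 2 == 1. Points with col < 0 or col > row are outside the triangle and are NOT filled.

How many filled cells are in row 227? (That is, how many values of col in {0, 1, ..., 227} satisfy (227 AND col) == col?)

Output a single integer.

227 in binary = 11100011
popcount(227) = number of 1-bits in 11100011 = 5
A col c satisfies (227 AND c) == c iff every set bit of c is also set in 227; each of the 5 set bits of 227 can independently be on or off in c.
count = 2^5 = 32

Answer: 32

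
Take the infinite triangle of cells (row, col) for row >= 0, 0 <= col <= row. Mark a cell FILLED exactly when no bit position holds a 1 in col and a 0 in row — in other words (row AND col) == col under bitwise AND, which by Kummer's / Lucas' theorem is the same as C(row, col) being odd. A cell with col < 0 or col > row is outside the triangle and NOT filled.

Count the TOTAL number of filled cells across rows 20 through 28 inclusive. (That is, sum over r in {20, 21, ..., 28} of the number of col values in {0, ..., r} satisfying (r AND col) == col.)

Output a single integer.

r20=10100 pc2: +4 =4
r21=10101 pc3: +8 =12
r22=10110 pc3: +8 =20
r23=10111 pc4: +16 =36
r24=11000 pc2: +4 =40
r25=11001 pc3: +8 =48
r26=11010 pc3: +8 =56
r27=11011 pc4: +16 =72
r28=11100 pc3: +8 =80

Answer: 80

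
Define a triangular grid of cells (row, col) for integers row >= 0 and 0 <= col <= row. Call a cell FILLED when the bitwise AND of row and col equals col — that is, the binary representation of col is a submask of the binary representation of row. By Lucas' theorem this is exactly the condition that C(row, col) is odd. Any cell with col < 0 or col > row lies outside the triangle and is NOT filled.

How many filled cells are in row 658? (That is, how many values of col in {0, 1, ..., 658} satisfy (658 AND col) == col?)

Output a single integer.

Answer: 16

Derivation:
658 in binary = 1010010010
popcount(658) = number of 1-bits in 1010010010 = 4
A col c satisfies (658 AND c) == c iff every set bit of c is also set in 658; each of the 4 set bits of 658 can independently be on or off in c.
count = 2^4 = 16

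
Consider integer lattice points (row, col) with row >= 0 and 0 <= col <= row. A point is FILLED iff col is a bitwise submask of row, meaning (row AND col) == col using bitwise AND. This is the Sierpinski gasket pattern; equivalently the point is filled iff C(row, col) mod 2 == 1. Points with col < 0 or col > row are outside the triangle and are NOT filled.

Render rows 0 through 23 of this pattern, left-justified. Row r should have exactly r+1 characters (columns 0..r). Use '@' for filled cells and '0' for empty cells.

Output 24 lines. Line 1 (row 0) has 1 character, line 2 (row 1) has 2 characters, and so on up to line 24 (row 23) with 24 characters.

r0=0: @
r1=1: @@
r2=10: @0@
r3=11: @@@@
r4=100: @000@
r5=101: @@00@@
r6=110: @0@0@0@
r7=111: @@@@@@@@
r8=1000: @0000000@
r9=1001: @@000000@@
r10=1010: @0@00000@0@
r11=1011: @@@@0000@@@@
r12=1100: @000@000@000@
r13=1101: @@00@@00@@00@@
r14=1110: @0@0@0@0@0@0@0@
r15=1111: @@@@@@@@@@@@@@@@
r16=10000: @000000000000000@
r17=10001: @@00000000000000@@
r18=10010: @0@0000000000000@0@
r19=10011: @@@@000000000000@@@@
r20=10100: @000@00000000000@000@
r21=10101: @@00@@0000000000@@00@@
r22=10110: @0@0@0@000000000@0@0@0@
r23=10111: @@@@@@@@00000000@@@@@@@@

Answer: @
@@
@0@
@@@@
@000@
@@00@@
@0@0@0@
@@@@@@@@
@0000000@
@@000000@@
@0@00000@0@
@@@@0000@@@@
@000@000@000@
@@00@@00@@00@@
@0@0@0@0@0@0@0@
@@@@@@@@@@@@@@@@
@000000000000000@
@@00000000000000@@
@0@0000000000000@0@
@@@@000000000000@@@@
@000@00000000000@000@
@@00@@0000000000@@00@@
@0@0@0@000000000@0@0@0@
@@@@@@@@00000000@@@@@@@@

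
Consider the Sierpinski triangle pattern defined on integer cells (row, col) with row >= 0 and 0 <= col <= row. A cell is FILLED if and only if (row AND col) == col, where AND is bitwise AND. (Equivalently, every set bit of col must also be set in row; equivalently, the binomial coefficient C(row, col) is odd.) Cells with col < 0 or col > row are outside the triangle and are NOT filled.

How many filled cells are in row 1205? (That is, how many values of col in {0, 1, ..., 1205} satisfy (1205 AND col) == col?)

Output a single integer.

Answer: 64

Derivation:
1205 in binary = 10010110101
popcount(1205) = number of 1-bits in 10010110101 = 6
A col c satisfies (1205 AND c) == c iff every set bit of c is also set in 1205; each of the 6 set bits of 1205 can independently be on or off in c.
count = 2^6 = 64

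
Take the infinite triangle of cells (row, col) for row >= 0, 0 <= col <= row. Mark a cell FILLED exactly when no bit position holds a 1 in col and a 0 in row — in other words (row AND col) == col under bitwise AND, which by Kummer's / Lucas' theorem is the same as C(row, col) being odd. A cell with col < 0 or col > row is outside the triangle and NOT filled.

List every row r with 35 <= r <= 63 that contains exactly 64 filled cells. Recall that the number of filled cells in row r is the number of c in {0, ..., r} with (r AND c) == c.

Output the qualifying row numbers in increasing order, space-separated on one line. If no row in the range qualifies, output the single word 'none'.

Row r has 2^popcount(r) filled cells, so we need popcount(r) = log2(64) = 6.
Scan r = 35..63 and keep those with exactly 6 one-bits:
r=35=100011 popcount=3 -> skip
r=36=100100 popcount=2 -> skip
r=37=100101 popcount=3 -> skip
r=38=100110 popcount=3 -> skip
r=39=100111 popcount=4 -> skip
r=40=101000 popcount=2 -> skip
r=41=101001 popcount=3 -> skip
r=42=101010 popcount=3 -> skip
r=43=101011 popcount=4 -> skip
r=44=101100 popcount=3 -> skip
r=45=101101 popcount=4 -> skip
r=46=101110 popcount=4 -> skip
r=47=101111 popcount=5 -> skip
r=48=110000 popcount=2 -> skip
r=49=110001 popcount=3 -> skip
r=50=110010 popcount=3 -> skip
r=51=110011 popcount=4 -> skip
r=52=110100 popcount=3 -> skip
r=53=110101 popcount=4 -> skip
r=54=110110 popcount=4 -> skip
r=55=110111 popcount=5 -> skip
r=56=111000 popcount=3 -> skip
r=57=111001 popcount=4 -> skip
r=58=111010 popcount=4 -> skip
r=59=111011 popcount=5 -> skip
r=60=111100 popcount=4 -> skip
r=61=111101 popcount=5 -> skip
r=62=111110 popcount=5 -> skip
r=63=111111 popcount=6 -> KEEP
Kept rows: 63

Answer: 63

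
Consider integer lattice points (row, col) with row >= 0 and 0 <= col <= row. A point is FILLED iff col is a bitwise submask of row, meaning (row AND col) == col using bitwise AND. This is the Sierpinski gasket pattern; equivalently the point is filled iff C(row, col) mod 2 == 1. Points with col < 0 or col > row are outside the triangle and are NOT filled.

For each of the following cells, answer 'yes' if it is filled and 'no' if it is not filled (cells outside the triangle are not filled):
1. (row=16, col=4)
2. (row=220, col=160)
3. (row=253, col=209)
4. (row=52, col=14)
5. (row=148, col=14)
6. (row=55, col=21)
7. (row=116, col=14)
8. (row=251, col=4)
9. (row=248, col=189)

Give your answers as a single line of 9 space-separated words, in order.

(16,4): row=0b10000, col=0b100, row AND col = 0b0 = 0; 0 != 4 -> empty
(220,160): row=0b11011100, col=0b10100000, row AND col = 0b10000000 = 128; 128 != 160 -> empty
(253,209): row=0b11111101, col=0b11010001, row AND col = 0b11010001 = 209; 209 == 209 -> filled
(52,14): row=0b110100, col=0b1110, row AND col = 0b100 = 4; 4 != 14 -> empty
(148,14): row=0b10010100, col=0b1110, row AND col = 0b100 = 4; 4 != 14 -> empty
(55,21): row=0b110111, col=0b10101, row AND col = 0b10101 = 21; 21 == 21 -> filled
(116,14): row=0b1110100, col=0b1110, row AND col = 0b100 = 4; 4 != 14 -> empty
(251,4): row=0b11111011, col=0b100, row AND col = 0b0 = 0; 0 != 4 -> empty
(248,189): row=0b11111000, col=0b10111101, row AND col = 0b10111000 = 184; 184 != 189 -> empty

Answer: no no yes no no yes no no no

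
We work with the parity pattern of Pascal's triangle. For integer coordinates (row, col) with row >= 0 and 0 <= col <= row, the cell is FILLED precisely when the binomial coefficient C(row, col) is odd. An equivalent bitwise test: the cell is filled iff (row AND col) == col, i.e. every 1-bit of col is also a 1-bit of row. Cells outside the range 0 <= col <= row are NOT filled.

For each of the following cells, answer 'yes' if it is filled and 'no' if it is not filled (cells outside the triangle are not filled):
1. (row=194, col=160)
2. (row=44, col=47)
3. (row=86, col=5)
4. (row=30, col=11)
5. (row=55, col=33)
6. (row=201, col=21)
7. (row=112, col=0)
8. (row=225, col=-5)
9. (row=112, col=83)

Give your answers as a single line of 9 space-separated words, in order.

(194,160): row=0b11000010, col=0b10100000, row AND col = 0b10000000 = 128; 128 != 160 -> empty
(44,47): col outside [0, 44] -> not filled
(86,5): row=0b1010110, col=0b101, row AND col = 0b100 = 4; 4 != 5 -> empty
(30,11): row=0b11110, col=0b1011, row AND col = 0b1010 = 10; 10 != 11 -> empty
(55,33): row=0b110111, col=0b100001, row AND col = 0b100001 = 33; 33 == 33 -> filled
(201,21): row=0b11001001, col=0b10101, row AND col = 0b1 = 1; 1 != 21 -> empty
(112,0): row=0b1110000, col=0b0, row AND col = 0b0 = 0; 0 == 0 -> filled
(225,-5): col outside [0, 225] -> not filled
(112,83): row=0b1110000, col=0b1010011, row AND col = 0b1010000 = 80; 80 != 83 -> empty

Answer: no no no no yes no yes no no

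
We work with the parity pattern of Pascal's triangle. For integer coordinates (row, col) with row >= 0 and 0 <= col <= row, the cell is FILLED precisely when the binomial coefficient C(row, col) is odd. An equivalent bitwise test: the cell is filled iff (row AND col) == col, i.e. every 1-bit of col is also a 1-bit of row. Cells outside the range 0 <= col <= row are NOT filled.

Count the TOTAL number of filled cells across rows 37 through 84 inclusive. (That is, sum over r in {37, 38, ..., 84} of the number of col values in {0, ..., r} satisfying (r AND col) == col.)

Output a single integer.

r37=100101 pc3: +8 =8
r38=100110 pc3: +8 =16
r39=100111 pc4: +16 =32
r40=101000 pc2: +4 =36
r41=101001 pc3: +8 =44
r42=101010 pc3: +8 =52
r43=101011 pc4: +16 =68
r44=101100 pc3: +8 =76
r45=101101 pc4: +16 =92
r46=101110 pc4: +16 =108
r47=101111 pc5: +32 =140
r48=110000 pc2: +4 =144
r49=110001 pc3: +8 =152
r50=110010 pc3: +8 =160
r51=110011 pc4: +16 =176
r52=110100 pc3: +8 =184
r53=110101 pc4: +16 =200
r54=110110 pc4: +16 =216
r55=110111 pc5: +32 =248
r56=111000 pc3: +8 =256
r57=111001 pc4: +16 =272
r58=111010 pc4: +16 =288
r59=111011 pc5: +32 =320
r60=111100 pc4: +16 =336
r61=111101 pc5: +32 =368
r62=111110 pc5: +32 =400
r63=111111 pc6: +64 =464
r64=1000000 pc1: +2 =466
r65=1000001 pc2: +4 =470
r66=1000010 pc2: +4 =474
r67=1000011 pc3: +8 =482
r68=1000100 pc2: +4 =486
r69=1000101 pc3: +8 =494
r70=1000110 pc3: +8 =502
r71=1000111 pc4: +16 =518
r72=1001000 pc2: +4 =522
r73=1001001 pc3: +8 =530
r74=1001010 pc3: +8 =538
r75=1001011 pc4: +16 =554
r76=1001100 pc3: +8 =562
r77=1001101 pc4: +16 =578
r78=1001110 pc4: +16 =594
r79=1001111 pc5: +32 =626
r80=1010000 pc2: +4 =630
r81=1010001 pc3: +8 =638
r82=1010010 pc3: +8 =646
r83=1010011 pc4: +16 =662
r84=1010100 pc3: +8 =670

Answer: 670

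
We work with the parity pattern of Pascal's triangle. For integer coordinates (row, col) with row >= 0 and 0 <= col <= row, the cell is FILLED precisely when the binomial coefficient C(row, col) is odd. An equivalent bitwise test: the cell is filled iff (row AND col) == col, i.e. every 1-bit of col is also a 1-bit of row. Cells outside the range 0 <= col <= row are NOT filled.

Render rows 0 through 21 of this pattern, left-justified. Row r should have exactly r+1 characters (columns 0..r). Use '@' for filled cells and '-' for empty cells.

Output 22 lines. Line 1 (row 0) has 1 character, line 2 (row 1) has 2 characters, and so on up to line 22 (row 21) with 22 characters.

Answer: @
@@
@-@
@@@@
@---@
@@--@@
@-@-@-@
@@@@@@@@
@-------@
@@------@@
@-@-----@-@
@@@@----@@@@
@---@---@---@
@@--@@--@@--@@
@-@-@-@-@-@-@-@
@@@@@@@@@@@@@@@@
@---------------@
@@--------------@@
@-@-------------@-@
@@@@------------@@@@
@---@-----------@---@
@@--@@----------@@--@@

Derivation:
r0=0: @
r1=1: @@
r2=10: @-@
r3=11: @@@@
r4=100: @---@
r5=101: @@--@@
r6=110: @-@-@-@
r7=111: @@@@@@@@
r8=1000: @-------@
r9=1001: @@------@@
r10=1010: @-@-----@-@
r11=1011: @@@@----@@@@
r12=1100: @---@---@---@
r13=1101: @@--@@--@@--@@
r14=1110: @-@-@-@-@-@-@-@
r15=1111: @@@@@@@@@@@@@@@@
r16=10000: @---------------@
r17=10001: @@--------------@@
r18=10010: @-@-------------@-@
r19=10011: @@@@------------@@@@
r20=10100: @---@-----------@---@
r21=10101: @@--@@----------@@--@@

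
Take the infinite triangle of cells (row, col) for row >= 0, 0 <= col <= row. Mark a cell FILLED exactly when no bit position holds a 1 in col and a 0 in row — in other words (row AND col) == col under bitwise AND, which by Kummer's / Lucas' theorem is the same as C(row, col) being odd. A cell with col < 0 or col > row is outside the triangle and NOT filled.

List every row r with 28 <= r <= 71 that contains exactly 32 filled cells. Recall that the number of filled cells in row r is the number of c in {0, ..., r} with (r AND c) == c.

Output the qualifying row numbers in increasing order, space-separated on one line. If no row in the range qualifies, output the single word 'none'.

Answer: 31 47 55 59 61 62

Derivation:
Row r has 2^popcount(r) filled cells, so we need popcount(r) = log2(32) = 5.
Scan r = 28..71 and keep those with exactly 5 one-bits:
r=28=11100 popcount=3 -> skip
r=29=11101 popcount=4 -> skip
r=30=11110 popcount=4 -> skip
r=31=11111 popcount=5 -> KEEP
r=32=100000 popcount=1 -> skip
r=33=100001 popcount=2 -> skip
r=34=100010 popcount=2 -> skip
r=35=100011 popcount=3 -> skip
r=36=100100 popcount=2 -> skip
r=37=100101 popcount=3 -> skip
r=38=100110 popcount=3 -> skip
r=39=100111 popcount=4 -> skip
r=40=101000 popcount=2 -> skip
r=41=101001 popcount=3 -> skip
r=42=101010 popcount=3 -> skip
r=43=101011 popcount=4 -> skip
r=44=101100 popcount=3 -> skip
r=45=101101 popcount=4 -> skip
r=46=101110 popcount=4 -> skip
r=47=101111 popcount=5 -> KEEP
r=48=110000 popcount=2 -> skip
r=49=110001 popcount=3 -> skip
r=50=110010 popcount=3 -> skip
r=51=110011 popcount=4 -> skip
r=52=110100 popcount=3 -> skip
r=53=110101 popcount=4 -> skip
r=54=110110 popcount=4 -> skip
r=55=110111 popcount=5 -> KEEP
r=56=111000 popcount=3 -> skip
r=57=111001 popcount=4 -> skip
r=58=111010 popcount=4 -> skip
r=59=111011 popcount=5 -> KEEP
r=60=111100 popcount=4 -> skip
r=61=111101 popcount=5 -> KEEP
r=62=111110 popcount=5 -> KEEP
r=63=111111 popcount=6 -> skip
r=64=1000000 popcount=1 -> skip
r=65=1000001 popcount=2 -> skip
r=66=1000010 popcount=2 -> skip
r=67=1000011 popcount=3 -> skip
r=68=1000100 popcount=2 -> skip
r=69=1000101 popcount=3 -> skip
r=70=1000110 popcount=3 -> skip
r=71=1000111 popcount=4 -> skip
Kept rows: 31 47 55 59 61 62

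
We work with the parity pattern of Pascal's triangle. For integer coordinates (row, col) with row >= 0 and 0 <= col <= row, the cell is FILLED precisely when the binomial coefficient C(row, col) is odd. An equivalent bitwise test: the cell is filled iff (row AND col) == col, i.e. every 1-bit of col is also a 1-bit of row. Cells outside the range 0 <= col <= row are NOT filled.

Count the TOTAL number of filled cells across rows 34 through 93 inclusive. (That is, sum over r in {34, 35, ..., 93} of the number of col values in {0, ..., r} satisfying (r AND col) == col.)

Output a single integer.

Answer: 870

Derivation:
r34=100010 pc2: +4 =4
r35=100011 pc3: +8 =12
r36=100100 pc2: +4 =16
r37=100101 pc3: +8 =24
r38=100110 pc3: +8 =32
r39=100111 pc4: +16 =48
r40=101000 pc2: +4 =52
r41=101001 pc3: +8 =60
r42=101010 pc3: +8 =68
r43=101011 pc4: +16 =84
r44=101100 pc3: +8 =92
r45=101101 pc4: +16 =108
r46=101110 pc4: +16 =124
r47=101111 pc5: +32 =156
r48=110000 pc2: +4 =160
r49=110001 pc3: +8 =168
r50=110010 pc3: +8 =176
r51=110011 pc4: +16 =192
r52=110100 pc3: +8 =200
r53=110101 pc4: +16 =216
r54=110110 pc4: +16 =232
r55=110111 pc5: +32 =264
r56=111000 pc3: +8 =272
r57=111001 pc4: +16 =288
r58=111010 pc4: +16 =304
r59=111011 pc5: +32 =336
r60=111100 pc4: +16 =352
r61=111101 pc5: +32 =384
r62=111110 pc5: +32 =416
r63=111111 pc6: +64 =480
r64=1000000 pc1: +2 =482
r65=1000001 pc2: +4 =486
r66=1000010 pc2: +4 =490
r67=1000011 pc3: +8 =498
r68=1000100 pc2: +4 =502
r69=1000101 pc3: +8 =510
r70=1000110 pc3: +8 =518
r71=1000111 pc4: +16 =534
r72=1001000 pc2: +4 =538
r73=1001001 pc3: +8 =546
r74=1001010 pc3: +8 =554
r75=1001011 pc4: +16 =570
r76=1001100 pc3: +8 =578
r77=1001101 pc4: +16 =594
r78=1001110 pc4: +16 =610
r79=1001111 pc5: +32 =642
r80=1010000 pc2: +4 =646
r81=1010001 pc3: +8 =654
r82=1010010 pc3: +8 =662
r83=1010011 pc4: +16 =678
r84=1010100 pc3: +8 =686
r85=1010101 pc4: +16 =702
r86=1010110 pc4: +16 =718
r87=1010111 pc5: +32 =750
r88=1011000 pc3: +8 =758
r89=1011001 pc4: +16 =774
r90=1011010 pc4: +16 =790
r91=1011011 pc5: +32 =822
r92=1011100 pc4: +16 =838
r93=1011101 pc5: +32 =870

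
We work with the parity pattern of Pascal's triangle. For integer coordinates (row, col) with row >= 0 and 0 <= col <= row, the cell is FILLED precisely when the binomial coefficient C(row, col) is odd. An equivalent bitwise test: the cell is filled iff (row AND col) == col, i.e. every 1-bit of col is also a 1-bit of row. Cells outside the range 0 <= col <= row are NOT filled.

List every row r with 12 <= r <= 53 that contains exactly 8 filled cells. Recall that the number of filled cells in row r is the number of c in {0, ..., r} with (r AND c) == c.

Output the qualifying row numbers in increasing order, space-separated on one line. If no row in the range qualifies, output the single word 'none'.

Row r has 2^popcount(r) filled cells, so we need popcount(r) = log2(8) = 3.
Scan r = 12..53 and keep those with exactly 3 one-bits:
r=12=1100 popcount=2 -> skip
r=13=1101 popcount=3 -> KEEP
r=14=1110 popcount=3 -> KEEP
r=15=1111 popcount=4 -> skip
r=16=10000 popcount=1 -> skip
r=17=10001 popcount=2 -> skip
r=18=10010 popcount=2 -> skip
r=19=10011 popcount=3 -> KEEP
r=20=10100 popcount=2 -> skip
r=21=10101 popcount=3 -> KEEP
r=22=10110 popcount=3 -> KEEP
r=23=10111 popcount=4 -> skip
r=24=11000 popcount=2 -> skip
r=25=11001 popcount=3 -> KEEP
r=26=11010 popcount=3 -> KEEP
r=27=11011 popcount=4 -> skip
r=28=11100 popcount=3 -> KEEP
r=29=11101 popcount=4 -> skip
r=30=11110 popcount=4 -> skip
r=31=11111 popcount=5 -> skip
r=32=100000 popcount=1 -> skip
r=33=100001 popcount=2 -> skip
r=34=100010 popcount=2 -> skip
r=35=100011 popcount=3 -> KEEP
r=36=100100 popcount=2 -> skip
r=37=100101 popcount=3 -> KEEP
r=38=100110 popcount=3 -> KEEP
r=39=100111 popcount=4 -> skip
r=40=101000 popcount=2 -> skip
r=41=101001 popcount=3 -> KEEP
r=42=101010 popcount=3 -> KEEP
r=43=101011 popcount=4 -> skip
r=44=101100 popcount=3 -> KEEP
r=45=101101 popcount=4 -> skip
r=46=101110 popcount=4 -> skip
r=47=101111 popcount=5 -> skip
r=48=110000 popcount=2 -> skip
r=49=110001 popcount=3 -> KEEP
r=50=110010 popcount=3 -> KEEP
r=51=110011 popcount=4 -> skip
r=52=110100 popcount=3 -> KEEP
r=53=110101 popcount=4 -> skip
Kept rows: 13 14 19 21 22 25 26 28 35 37 38 41 42 44 49 50 52

Answer: 13 14 19 21 22 25 26 28 35 37 38 41 42 44 49 50 52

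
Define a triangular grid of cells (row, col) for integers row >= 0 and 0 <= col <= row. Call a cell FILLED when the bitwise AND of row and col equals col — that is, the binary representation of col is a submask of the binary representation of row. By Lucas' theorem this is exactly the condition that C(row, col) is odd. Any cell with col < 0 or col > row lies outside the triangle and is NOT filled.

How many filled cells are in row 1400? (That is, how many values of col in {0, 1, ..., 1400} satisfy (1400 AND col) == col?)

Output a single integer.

1400 in binary = 10101111000
popcount(1400) = number of 1-bits in 10101111000 = 6
A col c satisfies (1400 AND c) == c iff every set bit of c is also set in 1400; each of the 6 set bits of 1400 can independently be on or off in c.
count = 2^6 = 64

Answer: 64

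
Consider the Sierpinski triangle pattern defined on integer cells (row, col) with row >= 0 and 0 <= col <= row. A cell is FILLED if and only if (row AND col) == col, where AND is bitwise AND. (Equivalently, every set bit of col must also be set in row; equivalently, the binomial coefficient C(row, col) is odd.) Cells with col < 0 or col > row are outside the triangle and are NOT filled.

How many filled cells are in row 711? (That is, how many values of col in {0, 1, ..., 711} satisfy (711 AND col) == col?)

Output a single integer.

711 in binary = 1011000111
popcount(711) = number of 1-bits in 1011000111 = 6
A col c satisfies (711 AND c) == c iff every set bit of c is also set in 711; each of the 6 set bits of 711 can independently be on or off in c.
count = 2^6 = 64

Answer: 64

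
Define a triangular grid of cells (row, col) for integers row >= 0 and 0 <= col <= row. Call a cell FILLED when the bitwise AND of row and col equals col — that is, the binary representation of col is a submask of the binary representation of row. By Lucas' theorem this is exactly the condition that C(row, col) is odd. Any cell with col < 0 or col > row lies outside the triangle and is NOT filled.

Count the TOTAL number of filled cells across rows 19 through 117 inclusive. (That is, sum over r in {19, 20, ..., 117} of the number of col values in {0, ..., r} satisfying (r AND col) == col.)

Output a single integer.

Answer: 1568

Derivation:
r19=10011 pc3: +8 =8
r20=10100 pc2: +4 =12
r21=10101 pc3: +8 =20
r22=10110 pc3: +8 =28
r23=10111 pc4: +16 =44
r24=11000 pc2: +4 =48
r25=11001 pc3: +8 =56
r26=11010 pc3: +8 =64
r27=11011 pc4: +16 =80
r28=11100 pc3: +8 =88
r29=11101 pc4: +16 =104
r30=11110 pc4: +16 =120
r31=11111 pc5: +32 =152
r32=100000 pc1: +2 =154
r33=100001 pc2: +4 =158
r34=100010 pc2: +4 =162
r35=100011 pc3: +8 =170
r36=100100 pc2: +4 =174
r37=100101 pc3: +8 =182
r38=100110 pc3: +8 =190
r39=100111 pc4: +16 =206
r40=101000 pc2: +4 =210
r41=101001 pc3: +8 =218
r42=101010 pc3: +8 =226
r43=101011 pc4: +16 =242
r44=101100 pc3: +8 =250
r45=101101 pc4: +16 =266
r46=101110 pc4: +16 =282
r47=101111 pc5: +32 =314
r48=110000 pc2: +4 =318
r49=110001 pc3: +8 =326
r50=110010 pc3: +8 =334
r51=110011 pc4: +16 =350
r52=110100 pc3: +8 =358
r53=110101 pc4: +16 =374
r54=110110 pc4: +16 =390
r55=110111 pc5: +32 =422
r56=111000 pc3: +8 =430
r57=111001 pc4: +16 =446
r58=111010 pc4: +16 =462
r59=111011 pc5: +32 =494
r60=111100 pc4: +16 =510
r61=111101 pc5: +32 =542
r62=111110 pc5: +32 =574
r63=111111 pc6: +64 =638
r64=1000000 pc1: +2 =640
r65=1000001 pc2: +4 =644
r66=1000010 pc2: +4 =648
r67=1000011 pc3: +8 =656
r68=1000100 pc2: +4 =660
r69=1000101 pc3: +8 =668
r70=1000110 pc3: +8 =676
r71=1000111 pc4: +16 =692
r72=1001000 pc2: +4 =696
r73=1001001 pc3: +8 =704
r74=1001010 pc3: +8 =712
r75=1001011 pc4: +16 =728
r76=1001100 pc3: +8 =736
r77=1001101 pc4: +16 =752
r78=1001110 pc4: +16 =768
r79=1001111 pc5: +32 =800
r80=1010000 pc2: +4 =804
r81=1010001 pc3: +8 =812
r82=1010010 pc3: +8 =820
r83=1010011 pc4: +16 =836
r84=1010100 pc3: +8 =844
r85=1010101 pc4: +16 =860
r86=1010110 pc4: +16 =876
r87=1010111 pc5: +32 =908
r88=1011000 pc3: +8 =916
r89=1011001 pc4: +16 =932
r90=1011010 pc4: +16 =948
r91=1011011 pc5: +32 =980
r92=1011100 pc4: +16 =996
r93=1011101 pc5: +32 =1028
r94=1011110 pc5: +32 =1060
r95=1011111 pc6: +64 =1124
r96=1100000 pc2: +4 =1128
r97=1100001 pc3: +8 =1136
r98=1100010 pc3: +8 =1144
r99=1100011 pc4: +16 =1160
r100=1100100 pc3: +8 =1168
r101=1100101 pc4: +16 =1184
r102=1100110 pc4: +16 =1200
r103=1100111 pc5: +32 =1232
r104=1101000 pc3: +8 =1240
r105=1101001 pc4: +16 =1256
r106=1101010 pc4: +16 =1272
r107=1101011 pc5: +32 =1304
r108=1101100 pc4: +16 =1320
r109=1101101 pc5: +32 =1352
r110=1101110 pc5: +32 =1384
r111=1101111 pc6: +64 =1448
r112=1110000 pc3: +8 =1456
r113=1110001 pc4: +16 =1472
r114=1110010 pc4: +16 =1488
r115=1110011 pc5: +32 =1520
r116=1110100 pc4: +16 =1536
r117=1110101 pc5: +32 =1568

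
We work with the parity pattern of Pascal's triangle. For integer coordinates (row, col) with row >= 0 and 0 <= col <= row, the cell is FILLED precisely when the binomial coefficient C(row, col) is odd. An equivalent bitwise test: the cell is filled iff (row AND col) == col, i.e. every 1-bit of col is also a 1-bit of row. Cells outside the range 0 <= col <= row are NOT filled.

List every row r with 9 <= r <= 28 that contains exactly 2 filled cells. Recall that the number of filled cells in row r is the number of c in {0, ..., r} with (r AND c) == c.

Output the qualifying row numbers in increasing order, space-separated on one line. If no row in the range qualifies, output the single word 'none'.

Row r has 2^popcount(r) filled cells, so we need popcount(r) = log2(2) = 1.
Scan r = 9..28 and keep those with exactly 1 one-bits:
r=9=1001 popcount=2 -> skip
r=10=1010 popcount=2 -> skip
r=11=1011 popcount=3 -> skip
r=12=1100 popcount=2 -> skip
r=13=1101 popcount=3 -> skip
r=14=1110 popcount=3 -> skip
r=15=1111 popcount=4 -> skip
r=16=10000 popcount=1 -> KEEP
r=17=10001 popcount=2 -> skip
r=18=10010 popcount=2 -> skip
r=19=10011 popcount=3 -> skip
r=20=10100 popcount=2 -> skip
r=21=10101 popcount=3 -> skip
r=22=10110 popcount=3 -> skip
r=23=10111 popcount=4 -> skip
r=24=11000 popcount=2 -> skip
r=25=11001 popcount=3 -> skip
r=26=11010 popcount=3 -> skip
r=27=11011 popcount=4 -> skip
r=28=11100 popcount=3 -> skip
Kept rows: 16

Answer: 16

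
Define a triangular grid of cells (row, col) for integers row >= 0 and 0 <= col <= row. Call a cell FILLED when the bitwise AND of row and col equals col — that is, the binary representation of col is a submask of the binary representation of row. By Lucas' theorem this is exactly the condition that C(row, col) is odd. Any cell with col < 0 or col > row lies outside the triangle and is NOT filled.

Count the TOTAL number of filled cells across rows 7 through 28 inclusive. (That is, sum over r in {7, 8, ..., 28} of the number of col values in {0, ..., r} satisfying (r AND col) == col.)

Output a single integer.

Answer: 160

Derivation:
r7=111 pc3: +8 =8
r8=1000 pc1: +2 =10
r9=1001 pc2: +4 =14
r10=1010 pc2: +4 =18
r11=1011 pc3: +8 =26
r12=1100 pc2: +4 =30
r13=1101 pc3: +8 =38
r14=1110 pc3: +8 =46
r15=1111 pc4: +16 =62
r16=10000 pc1: +2 =64
r17=10001 pc2: +4 =68
r18=10010 pc2: +4 =72
r19=10011 pc3: +8 =80
r20=10100 pc2: +4 =84
r21=10101 pc3: +8 =92
r22=10110 pc3: +8 =100
r23=10111 pc4: +16 =116
r24=11000 pc2: +4 =120
r25=11001 pc3: +8 =128
r26=11010 pc3: +8 =136
r27=11011 pc4: +16 =152
r28=11100 pc3: +8 =160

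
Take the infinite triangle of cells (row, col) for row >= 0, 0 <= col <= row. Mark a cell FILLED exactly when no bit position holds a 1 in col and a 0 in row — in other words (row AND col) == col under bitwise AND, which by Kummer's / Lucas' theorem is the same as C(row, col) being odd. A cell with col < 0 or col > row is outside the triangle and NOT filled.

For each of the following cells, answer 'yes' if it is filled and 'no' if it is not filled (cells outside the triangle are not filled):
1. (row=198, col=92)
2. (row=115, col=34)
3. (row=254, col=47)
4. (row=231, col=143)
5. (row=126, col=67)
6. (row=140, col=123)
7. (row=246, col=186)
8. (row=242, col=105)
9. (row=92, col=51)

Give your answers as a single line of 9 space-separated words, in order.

Answer: no yes no no no no no no no

Derivation:
(198,92): row=0b11000110, col=0b1011100, row AND col = 0b1000100 = 68; 68 != 92 -> empty
(115,34): row=0b1110011, col=0b100010, row AND col = 0b100010 = 34; 34 == 34 -> filled
(254,47): row=0b11111110, col=0b101111, row AND col = 0b101110 = 46; 46 != 47 -> empty
(231,143): row=0b11100111, col=0b10001111, row AND col = 0b10000111 = 135; 135 != 143 -> empty
(126,67): row=0b1111110, col=0b1000011, row AND col = 0b1000010 = 66; 66 != 67 -> empty
(140,123): row=0b10001100, col=0b1111011, row AND col = 0b1000 = 8; 8 != 123 -> empty
(246,186): row=0b11110110, col=0b10111010, row AND col = 0b10110010 = 178; 178 != 186 -> empty
(242,105): row=0b11110010, col=0b1101001, row AND col = 0b1100000 = 96; 96 != 105 -> empty
(92,51): row=0b1011100, col=0b110011, row AND col = 0b10000 = 16; 16 != 51 -> empty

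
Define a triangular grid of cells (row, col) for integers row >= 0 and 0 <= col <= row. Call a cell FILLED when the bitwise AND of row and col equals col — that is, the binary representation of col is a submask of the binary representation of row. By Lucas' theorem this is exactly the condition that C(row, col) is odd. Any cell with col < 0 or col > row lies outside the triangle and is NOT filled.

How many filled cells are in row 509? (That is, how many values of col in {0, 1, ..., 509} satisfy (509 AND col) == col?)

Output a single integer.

509 in binary = 111111101
popcount(509) = number of 1-bits in 111111101 = 8
A col c satisfies (509 AND c) == c iff every set bit of c is also set in 509; each of the 8 set bits of 509 can independently be on or off in c.
count = 2^8 = 256

Answer: 256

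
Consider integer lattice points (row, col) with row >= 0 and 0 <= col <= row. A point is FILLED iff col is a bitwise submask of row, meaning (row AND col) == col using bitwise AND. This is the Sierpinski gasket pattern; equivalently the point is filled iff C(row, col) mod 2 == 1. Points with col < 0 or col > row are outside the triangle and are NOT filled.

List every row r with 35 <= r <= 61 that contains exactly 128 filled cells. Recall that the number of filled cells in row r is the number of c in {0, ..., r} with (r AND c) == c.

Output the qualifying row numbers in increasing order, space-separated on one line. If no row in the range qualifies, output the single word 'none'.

Row r has 2^popcount(r) filled cells, so we need popcount(r) = log2(128) = 7.
Scan r = 35..61 and keep those with exactly 7 one-bits:
r=35=100011 popcount=3 -> skip
r=36=100100 popcount=2 -> skip
r=37=100101 popcount=3 -> skip
r=38=100110 popcount=3 -> skip
r=39=100111 popcount=4 -> skip
r=40=101000 popcount=2 -> skip
r=41=101001 popcount=3 -> skip
r=42=101010 popcount=3 -> skip
r=43=101011 popcount=4 -> skip
r=44=101100 popcount=3 -> skip
r=45=101101 popcount=4 -> skip
r=46=101110 popcount=4 -> skip
r=47=101111 popcount=5 -> skip
r=48=110000 popcount=2 -> skip
r=49=110001 popcount=3 -> skip
r=50=110010 popcount=3 -> skip
r=51=110011 popcount=4 -> skip
r=52=110100 popcount=3 -> skip
r=53=110101 popcount=4 -> skip
r=54=110110 popcount=4 -> skip
r=55=110111 popcount=5 -> skip
r=56=111000 popcount=3 -> skip
r=57=111001 popcount=4 -> skip
r=58=111010 popcount=4 -> skip
r=59=111011 popcount=5 -> skip
r=60=111100 popcount=4 -> skip
r=61=111101 popcount=5 -> skip
Kept rows: none

Answer: none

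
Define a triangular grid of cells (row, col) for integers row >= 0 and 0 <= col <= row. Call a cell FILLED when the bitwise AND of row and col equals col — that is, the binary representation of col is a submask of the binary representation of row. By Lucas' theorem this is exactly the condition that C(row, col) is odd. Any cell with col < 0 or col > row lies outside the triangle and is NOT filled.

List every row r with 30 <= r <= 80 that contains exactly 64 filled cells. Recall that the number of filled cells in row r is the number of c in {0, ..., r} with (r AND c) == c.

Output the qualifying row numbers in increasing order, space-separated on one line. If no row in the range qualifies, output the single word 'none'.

Answer: 63

Derivation:
Row r has 2^popcount(r) filled cells, so we need popcount(r) = log2(64) = 6.
Scan r = 30..80 and keep those with exactly 6 one-bits:
r=30=11110 popcount=4 -> skip
r=31=11111 popcount=5 -> skip
r=32=100000 popcount=1 -> skip
r=33=100001 popcount=2 -> skip
r=34=100010 popcount=2 -> skip
r=35=100011 popcount=3 -> skip
r=36=100100 popcount=2 -> skip
r=37=100101 popcount=3 -> skip
r=38=100110 popcount=3 -> skip
r=39=100111 popcount=4 -> skip
r=40=101000 popcount=2 -> skip
r=41=101001 popcount=3 -> skip
r=42=101010 popcount=3 -> skip
r=43=101011 popcount=4 -> skip
r=44=101100 popcount=3 -> skip
r=45=101101 popcount=4 -> skip
r=46=101110 popcount=4 -> skip
r=47=101111 popcount=5 -> skip
r=48=110000 popcount=2 -> skip
r=49=110001 popcount=3 -> skip
r=50=110010 popcount=3 -> skip
r=51=110011 popcount=4 -> skip
r=52=110100 popcount=3 -> skip
r=53=110101 popcount=4 -> skip
r=54=110110 popcount=4 -> skip
r=55=110111 popcount=5 -> skip
r=56=111000 popcount=3 -> skip
r=57=111001 popcount=4 -> skip
r=58=111010 popcount=4 -> skip
r=59=111011 popcount=5 -> skip
r=60=111100 popcount=4 -> skip
r=61=111101 popcount=5 -> skip
r=62=111110 popcount=5 -> skip
r=63=111111 popcount=6 -> KEEP
r=64=1000000 popcount=1 -> skip
r=65=1000001 popcount=2 -> skip
r=66=1000010 popcount=2 -> skip
r=67=1000011 popcount=3 -> skip
r=68=1000100 popcount=2 -> skip
r=69=1000101 popcount=3 -> skip
r=70=1000110 popcount=3 -> skip
r=71=1000111 popcount=4 -> skip
r=72=1001000 popcount=2 -> skip
r=73=1001001 popcount=3 -> skip
r=74=1001010 popcount=3 -> skip
r=75=1001011 popcount=4 -> skip
r=76=1001100 popcount=3 -> skip
r=77=1001101 popcount=4 -> skip
r=78=1001110 popcount=4 -> skip
r=79=1001111 popcount=5 -> skip
r=80=1010000 popcount=2 -> skip
Kept rows: 63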